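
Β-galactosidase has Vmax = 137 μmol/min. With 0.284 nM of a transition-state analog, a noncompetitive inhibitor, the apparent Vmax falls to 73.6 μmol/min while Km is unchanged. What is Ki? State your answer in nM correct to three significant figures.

Noncompetitive: Vmax,app = Vmax/α with α = 1 + [I]/Ki.
α = Vmax/Vmax,app = 137/73.6 = 1.861.
Ki = [I]/(α − 1) = 0.284/0.8614 = 0.330 nM.

0.330 nM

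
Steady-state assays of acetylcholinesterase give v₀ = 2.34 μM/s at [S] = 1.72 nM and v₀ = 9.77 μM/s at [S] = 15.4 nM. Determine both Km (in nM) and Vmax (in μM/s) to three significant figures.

From v = Vmax[S]/(Km+[S]), each point gives Vmax = v(Km+[S])/[S].
Equating: 2.34(Km+1.72)/1.72 = 9.77(Km+15.4)/15.4.
1.360·Km + 2.34 = 0.6344·Km + 9.77, so (1.360 − 0.6344)·Km = 9.77 − 2.34.
Km = 7.430/0.7260 = 10.2 nM; then Vmax = 2.34(10.2+1.72)/1.72 = 16.3 μM/s.

Km = 10.2 nM; Vmax = 16.3 μM/s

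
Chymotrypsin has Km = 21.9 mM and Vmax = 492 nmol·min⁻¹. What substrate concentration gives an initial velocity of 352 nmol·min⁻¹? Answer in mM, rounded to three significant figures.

55.1 mM

Rearranging v = Vmax[S]/(Km+[S]) gives [S] = Km·v/(Vmax − v).
[S] = 21.9 × 352 / (492 − 352) = 7709/140.0 = 55.1 mM.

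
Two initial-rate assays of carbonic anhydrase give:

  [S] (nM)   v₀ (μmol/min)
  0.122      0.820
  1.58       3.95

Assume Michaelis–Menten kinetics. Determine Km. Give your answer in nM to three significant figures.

0.741 nM

From v = Vmax[S]/(Km+[S]), each point gives Vmax = v(Km+[S])/[S].
Equating: 0.820(Km+0.122)/0.122 = 3.95(Km+1.58)/1.58.
6.721·Km + 0.820 = 2.500·Km + 3.95, so (6.721 − 2.500)·Km = 3.95 − 0.820.
Km = 3.130/4.221 = 0.741 nM; then Vmax = 0.820(0.741+0.122)/0.122 = 5.80 μmol/min.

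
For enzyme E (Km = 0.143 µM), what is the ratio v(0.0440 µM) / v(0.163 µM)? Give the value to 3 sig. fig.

0.442

Since Vmax cancels, v₂/v₁ = [S]₂(Km+[S]₁) / [S]₁(Km+[S]₂).
= 0.0440×(0.143+0.163) / (0.163×(0.143+0.0440)) = 0.01346/0.03048 = 0.442.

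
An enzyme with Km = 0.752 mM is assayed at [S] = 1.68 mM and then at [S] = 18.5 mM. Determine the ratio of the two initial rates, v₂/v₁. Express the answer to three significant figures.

1.39

The fractional saturations are [S]/(Km+[S]) = 1.68/2.432 = 0.6908 and 18.5/19.25 = 0.9609.
v₂/v₁ is just their ratio: 0.9609/0.6908 = 1.39.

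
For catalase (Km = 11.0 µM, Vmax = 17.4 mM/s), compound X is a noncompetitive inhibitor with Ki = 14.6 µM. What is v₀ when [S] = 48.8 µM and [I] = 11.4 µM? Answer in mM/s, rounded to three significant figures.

7.97 mM/s

With α = 1 + [I]/Ki = 1 + 11.4/14.6 = 1.781, the noncompetitive rate law is v = (Vmax/α)·[S] / (Km + [S]).
v = (17.4/1.781)×48.8 / (11.0 + 48.8) = 476.8/59.80 = 7.97 mM/s.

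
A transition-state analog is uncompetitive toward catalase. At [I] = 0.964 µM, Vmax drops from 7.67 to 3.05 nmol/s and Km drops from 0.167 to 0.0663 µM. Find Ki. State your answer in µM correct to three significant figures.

0.636 µM

Uncompetitive: Vmax,app = Vmax/α (and Km,app = Km/α) with α = 1 + [I]/Ki.
α = Vmax/Vmax,app = 7.67/3.05 = 2.515.
Since α = 1 + [I]/Ki, [I]/Ki = 2.515 − 1 = 1.515 and Ki = 0.964/1.515 = 0.636 µM.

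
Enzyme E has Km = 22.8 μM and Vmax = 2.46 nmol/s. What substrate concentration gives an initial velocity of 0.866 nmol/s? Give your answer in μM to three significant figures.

The required fractional saturation is v/Vmax = 0.866/2.46 = 0.3520.
Then [S]/(Km+[S]) = 0.3520 ⇒ [S] = 22.8 × 0.3520/(1 − 0.3520) = 12.4 μM.

12.4 μM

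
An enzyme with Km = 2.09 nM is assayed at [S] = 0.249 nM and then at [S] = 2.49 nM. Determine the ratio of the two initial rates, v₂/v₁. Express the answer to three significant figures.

Since Vmax cancels, v₂/v₁ = [S]₂(Km+[S]₁) / [S]₁(Km+[S]₂).
= 2.49×(2.09+0.249) / (0.249×(2.09+2.49)) = 5.824/1.140 = 5.11.

5.11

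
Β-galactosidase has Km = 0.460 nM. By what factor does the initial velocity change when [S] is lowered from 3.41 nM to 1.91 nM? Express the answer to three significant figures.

Since Vmax cancels, v₂/v₁ = [S]₂(Km+[S]₁) / [S]₁(Km+[S]₂).
= 1.91×(0.460+3.41) / (3.41×(0.460+1.91)) = 7.392/8.082 = 0.915.

0.915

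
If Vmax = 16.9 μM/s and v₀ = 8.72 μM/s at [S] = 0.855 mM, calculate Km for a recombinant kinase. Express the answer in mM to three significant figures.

0.802 mM

v/Vmax = 8.72/16.9 = 0.5160 = [S]/(Km+[S]).
So Km + [S] = [S]/0.5160 = 1.657 mM, giving Km = 1.657 − 0.855 = 0.802 mM.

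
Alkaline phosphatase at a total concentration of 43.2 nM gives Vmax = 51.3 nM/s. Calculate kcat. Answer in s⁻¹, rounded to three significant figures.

1.19 s⁻¹

kcat = Vmax/[E]total = 51.3 nM/s / 43.2 nM = 1.19 s⁻¹.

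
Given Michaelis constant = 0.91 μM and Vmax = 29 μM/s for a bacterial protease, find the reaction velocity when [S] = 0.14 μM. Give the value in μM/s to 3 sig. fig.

3.87 μM/s

[S]/(Km+[S]) = 0.14/1.050 = 0.1333, the fractional saturation.
v = 0.1333 × Vmax = 0.1333 × 29 = 3.87 μM/s.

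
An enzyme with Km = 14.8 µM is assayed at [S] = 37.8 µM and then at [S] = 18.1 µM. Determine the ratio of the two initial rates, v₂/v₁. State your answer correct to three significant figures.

0.766

The fractional saturations are [S]/(Km+[S]) = 37.8/52.60 = 0.7186 and 18.1/32.90 = 0.5502.
v₂/v₁ is just their ratio: 0.5502/0.7186 = 0.766.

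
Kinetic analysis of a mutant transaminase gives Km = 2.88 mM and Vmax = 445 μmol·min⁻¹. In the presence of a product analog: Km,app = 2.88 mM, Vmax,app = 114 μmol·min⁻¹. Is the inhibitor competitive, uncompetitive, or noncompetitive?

noncompetitive

Vmax decreases (445 → 114 μmol·min⁻¹) while Km is unchanged — pure noncompetitive inhibition.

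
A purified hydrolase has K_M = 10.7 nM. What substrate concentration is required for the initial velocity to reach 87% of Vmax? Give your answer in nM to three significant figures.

v/Vmax = [S]/(Km+[S]) = 0.87, so [S] = Km·0.87/(1 − 0.87) = 10.7 × 6.692.
[S] = 71.6 nM.

71.6 nM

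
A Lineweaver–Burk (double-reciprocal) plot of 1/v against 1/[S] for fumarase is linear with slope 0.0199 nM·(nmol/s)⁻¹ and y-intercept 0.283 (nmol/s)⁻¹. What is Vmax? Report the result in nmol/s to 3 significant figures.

3.53 nmol/s

The y-intercept of a Lineweaver–Burk plot equals 1/Vmax, so Vmax = 1/0.283 = 3.53 nmol/s.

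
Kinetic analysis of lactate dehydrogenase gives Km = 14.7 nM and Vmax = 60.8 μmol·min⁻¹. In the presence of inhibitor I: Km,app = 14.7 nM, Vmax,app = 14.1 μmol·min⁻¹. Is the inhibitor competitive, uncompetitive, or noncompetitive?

Vmax decreases (60.8 → 14.1 μmol·min⁻¹) while Km is unchanged — pure noncompetitive inhibition.

noncompetitive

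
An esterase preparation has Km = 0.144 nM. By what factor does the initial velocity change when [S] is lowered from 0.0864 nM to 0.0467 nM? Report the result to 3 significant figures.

Since Vmax cancels, v₂/v₁ = [S]₂(Km+[S]₁) / [S]₁(Km+[S]₂).
= 0.0467×(0.144+0.0864) / (0.0864×(0.144+0.0467)) = 0.01076/0.01648 = 0.653.

0.653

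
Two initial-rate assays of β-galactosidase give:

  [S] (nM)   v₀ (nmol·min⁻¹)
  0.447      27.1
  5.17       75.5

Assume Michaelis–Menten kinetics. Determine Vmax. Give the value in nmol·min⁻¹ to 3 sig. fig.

90.9 nmol·min⁻¹

In reciprocal form, 1/v = (Km/Vmax)·(1/[S]) + 1/Vmax. The two points give (1/[S], 1/v) = (2.237, 0.03690) and (0.1934, 0.01325).
Slope = (0.03690 − 0.01325)/(2.237 − 0.1934) = 0.01157; intercept = 0.03690 − 0.01157×2.237 = 0.01101.
Vmax = 1/intercept = 90.9 nmol·min⁻¹; Km = slope × Vmax = 0.01157 × 90.9 = 1.05 nM.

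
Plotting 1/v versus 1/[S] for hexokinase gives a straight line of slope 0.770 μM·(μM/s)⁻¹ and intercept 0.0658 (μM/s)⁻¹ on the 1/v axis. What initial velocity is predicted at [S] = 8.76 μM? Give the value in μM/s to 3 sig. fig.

The y-intercept is 1/Vmax, so Vmax = 1/0.0658 = 15.2 μM/s.
The slope is Km/Vmax, so Km = 0.770 × 15.2 = 11.7 μM.
Then v = 15.2 × 8.76/(11.7 + 8.76) = 6.51 μM/s.

6.51 μM/s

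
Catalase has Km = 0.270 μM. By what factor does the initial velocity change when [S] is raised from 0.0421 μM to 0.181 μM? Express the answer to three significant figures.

2.98

Since Vmax cancels, v₂/v₁ = [S]₂(Km+[S]₁) / [S]₁(Km+[S]₂).
= 0.181×(0.270+0.0421) / (0.0421×(0.270+0.181)) = 0.05649/0.01899 = 2.98.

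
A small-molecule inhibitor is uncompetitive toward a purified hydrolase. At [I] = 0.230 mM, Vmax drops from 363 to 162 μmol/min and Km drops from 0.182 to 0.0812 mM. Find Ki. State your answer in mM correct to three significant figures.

Uncompetitive: Vmax,app = Vmax/α (and Km,app = Km/α) with α = 1 + [I]/Ki.
α = Vmax/Vmax,app = 363/162 = 2.241.
Since α = 1 + [I]/Ki, [I]/Ki = 2.241 − 1 = 1.241 and Ki = 0.230/1.241 = 0.185 mM.

0.185 mM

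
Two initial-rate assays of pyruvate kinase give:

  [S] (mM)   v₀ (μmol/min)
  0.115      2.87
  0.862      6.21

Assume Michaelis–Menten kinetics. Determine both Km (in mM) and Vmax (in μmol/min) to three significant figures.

Km = 0.188 mM; Vmax = 7.57 μmol/min

From v = Vmax[S]/(Km+[S]), each point gives Vmax = v(Km+[S])/[S].
Equating: 2.87(Km+0.115)/0.115 = 6.21(Km+0.862)/0.862.
24.96·Km + 2.87 = 7.204·Km + 6.21, so (24.96 − 7.204)·Km = 6.21 − 2.87.
Km = 3.340/17.75 = 0.188 mM; then Vmax = 2.87(0.188+0.115)/0.115 = 7.57 μmol/min.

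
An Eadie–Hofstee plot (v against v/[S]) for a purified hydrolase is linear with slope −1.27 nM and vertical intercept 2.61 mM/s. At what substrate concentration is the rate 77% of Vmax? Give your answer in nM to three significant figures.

The Eadie–Hofstee slope gives Km = 1.27 nM (slope = −Km).
v/Vmax = [S]/(Km+[S]) = 0.77 ⇒ [S] = Km·0.77/(1−0.77) = 1.27 × 3.348 = 4.25 nM.

4.25 nM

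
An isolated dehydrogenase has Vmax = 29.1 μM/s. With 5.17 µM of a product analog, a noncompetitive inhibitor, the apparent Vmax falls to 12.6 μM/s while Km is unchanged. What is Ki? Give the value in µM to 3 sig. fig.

3.95 µM

Noncompetitive: Vmax,app = Vmax/α with α = 1 + [I]/Ki.
α = Vmax/Vmax,app = 29.1/12.6 = 2.310.
Since α = 1 + [I]/Ki, [I]/Ki = 2.310 − 1 = 1.310 and Ki = 5.17/1.310 = 3.95 µM.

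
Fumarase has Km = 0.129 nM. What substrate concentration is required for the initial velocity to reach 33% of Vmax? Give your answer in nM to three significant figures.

v/Vmax = [S]/(Km+[S]) = 0.33, so [S] = Km·0.33/(1 − 0.33) = 0.129 × 0.4925.
[S] = 0.0635 nM.

0.0635 nM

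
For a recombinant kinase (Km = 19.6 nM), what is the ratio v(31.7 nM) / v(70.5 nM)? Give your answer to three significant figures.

Since Vmax cancels, v₂/v₁ = [S]₂(Km+[S]₁) / [S]₁(Km+[S]₂).
= 31.7×(19.6+70.5) / (70.5×(19.6+31.7)) = 2856/3617 = 0.790.

0.790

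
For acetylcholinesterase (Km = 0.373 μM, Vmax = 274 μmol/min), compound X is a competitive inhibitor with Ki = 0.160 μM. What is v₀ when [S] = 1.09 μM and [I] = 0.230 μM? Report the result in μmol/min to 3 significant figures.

α = 1 + [I]/Ki = 1 + 0.230/0.160 = 2.438.
For a competitive inhibitor, Vmax is unchanged and the apparent Km becomes α·Km: Km,app = 0.909 μM, Vmax,app = 274 μmol/min.
v = Vmax,app·[S]/(Km,app + [S]) = 274 × 1.09/(0.909 + 1.09) = 149 μmol/min.

149 μmol/min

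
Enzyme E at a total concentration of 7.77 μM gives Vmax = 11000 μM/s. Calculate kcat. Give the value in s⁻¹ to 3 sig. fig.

kcat = Vmax/[E]total = 11000 μM/s / 7.77 μM = 1420 s⁻¹.

1420 s⁻¹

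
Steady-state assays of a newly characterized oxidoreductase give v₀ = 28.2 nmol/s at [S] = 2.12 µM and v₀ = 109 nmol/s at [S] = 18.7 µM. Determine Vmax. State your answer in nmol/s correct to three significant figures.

172 nmol/s

From v = Vmax[S]/(Km+[S]), each point gives Vmax = v(Km+[S])/[S].
Equating: 28.2(Km+2.12)/2.12 = 109(Km+18.7)/18.7.
13.30·Km + 28.2 = 5.829·Km + 109, so (13.30 − 5.829)·Km = 109 − 28.2.
Km = 80.80/7.473 = 10.8 µM; then Vmax = 28.2(10.8+2.12)/2.12 = 172 nmol/s.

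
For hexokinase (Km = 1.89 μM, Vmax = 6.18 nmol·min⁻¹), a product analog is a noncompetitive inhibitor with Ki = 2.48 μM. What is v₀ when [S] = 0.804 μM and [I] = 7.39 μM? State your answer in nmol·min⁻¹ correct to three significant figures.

With α = 1 + [I]/Ki = 1 + 7.39/2.48 = 3.980, the noncompetitive rate law is v = (Vmax/α)·[S] / (Km + [S]).
v = (6.18/3.980)×0.804 / (1.89 + 0.804) = 1.248/2.694 = 0.463 nmol·min⁻¹.

0.463 nmol·min⁻¹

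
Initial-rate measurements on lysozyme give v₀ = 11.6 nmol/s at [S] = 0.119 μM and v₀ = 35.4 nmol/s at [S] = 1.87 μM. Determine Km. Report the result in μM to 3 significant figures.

0.303 μM

In reciprocal form, 1/v = (Km/Vmax)·(1/[S]) + 1/Vmax. The two points give (1/[S], 1/v) = (8.403, 0.08621) and (0.5348, 0.02825).
Slope = (0.08621 − 0.02825)/(8.403 − 0.5348) = 0.007366; intercept = 0.08621 − 0.007366×8.403 = 0.02431.
Vmax = 1/intercept = 41.1 nmol/s; Km = slope × Vmax = 0.007366 × 41.1 = 0.303 μM.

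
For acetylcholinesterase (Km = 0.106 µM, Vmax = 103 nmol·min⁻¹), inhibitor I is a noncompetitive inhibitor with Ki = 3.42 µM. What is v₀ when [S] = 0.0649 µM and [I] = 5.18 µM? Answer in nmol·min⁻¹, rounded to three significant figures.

α = 1 + [I]/Ki = 1 + 5.18/3.42 = 2.515.
For a noncompetitive inhibitor, Vmax is reduced to Vmax/α while Km is unchanged: Km,app = 0.106 µM, Vmax,app = 41.0 nmol·min⁻¹.
v = Vmax,app·[S]/(Km,app + [S]) = 41.0 × 0.0649/(0.106 + 0.0649) = 15.6 nmol·min⁻¹.

15.6 nmol·min⁻¹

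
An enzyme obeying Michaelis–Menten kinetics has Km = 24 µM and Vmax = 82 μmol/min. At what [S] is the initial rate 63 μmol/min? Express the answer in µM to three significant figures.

The required fractional saturation is v/Vmax = 63/82 = 0.7683.
Then [S]/(Km+[S]) = 0.7683 ⇒ [S] = 24 × 0.7683/(1 − 0.7683) = 79.6 µM.

79.6 µM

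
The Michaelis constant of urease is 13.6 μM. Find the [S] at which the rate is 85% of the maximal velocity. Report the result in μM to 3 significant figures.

77.1 μM

v/Vmax = [S]/(Km+[S]) = 0.85, so [S] = Km·0.85/(1 − 0.85) = 13.6 × 5.667.
[S] = 77.1 μM.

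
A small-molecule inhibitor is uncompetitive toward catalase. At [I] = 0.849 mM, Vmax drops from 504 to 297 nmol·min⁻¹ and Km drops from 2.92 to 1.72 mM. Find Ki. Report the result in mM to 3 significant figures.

Uncompetitive: Vmax,app = Vmax/α (and Km,app = Km/α) with α = 1 + [I]/Ki.
α = Vmax/Vmax,app = 504/297 = 1.697.
Since α = 1 + [I]/Ki, [I]/Ki = 1.697 − 1 = 0.6970 and Ki = 0.849/0.6970 = 1.22 mM.

1.22 mM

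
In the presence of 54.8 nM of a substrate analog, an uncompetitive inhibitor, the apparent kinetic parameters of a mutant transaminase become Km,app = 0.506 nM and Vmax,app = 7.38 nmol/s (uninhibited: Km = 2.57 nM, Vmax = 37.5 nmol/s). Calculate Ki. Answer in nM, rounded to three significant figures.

13.4 nM

Uncompetitive: Vmax,app = Vmax/α (and Km,app = Km/α) with α = 1 + [I]/Ki.
α = Vmax/Vmax,app = 37.5/7.38 = 5.081.
Ki = [I]/(α − 1) = 54.8/4.081 = 13.4 nM.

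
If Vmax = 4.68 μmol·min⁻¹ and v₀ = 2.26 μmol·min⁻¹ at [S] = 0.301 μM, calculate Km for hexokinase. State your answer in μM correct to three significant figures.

From v = Vmax[S]/(Km+[S]), Km = [S](Vmax − v)/v.
Km = 0.301 × (4.68 − 2.26) / 2.26 = 0.7284/2.26 = 0.322 μM.

0.322 μM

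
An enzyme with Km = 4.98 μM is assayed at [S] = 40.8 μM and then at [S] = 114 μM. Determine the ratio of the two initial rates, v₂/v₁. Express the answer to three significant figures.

1.08

The fractional saturations are [S]/(Km+[S]) = 40.8/45.78 = 0.8912 and 114/119.0 = 0.9581.
v₂/v₁ is just their ratio: 0.9581/0.8912 = 1.08.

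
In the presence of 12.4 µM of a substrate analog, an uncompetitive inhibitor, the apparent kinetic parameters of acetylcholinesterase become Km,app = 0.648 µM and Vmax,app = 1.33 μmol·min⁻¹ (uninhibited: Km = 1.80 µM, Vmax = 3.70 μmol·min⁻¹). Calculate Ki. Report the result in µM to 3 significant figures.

Uncompetitive: Vmax,app = Vmax/α (and Km,app = Km/α) with α = 1 + [I]/Ki.
α = Vmax/Vmax,app = 3.70/1.33 = 2.782.
Ki = [I]/(α − 1) = 12.4/1.782 = 6.96 µM.

6.96 µM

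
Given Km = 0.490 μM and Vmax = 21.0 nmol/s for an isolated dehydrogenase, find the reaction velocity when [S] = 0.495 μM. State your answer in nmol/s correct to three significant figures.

10.6 nmol/s

v = Vmax·[S]/(Km + [S]) = 21.0 × 0.495 / (0.490 + 0.495)
  = 10.40 / 0.9850 = 10.6 nmol/s.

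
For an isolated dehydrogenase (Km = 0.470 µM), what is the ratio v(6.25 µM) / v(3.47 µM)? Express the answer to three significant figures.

Since Vmax cancels, v₂/v₁ = [S]₂(Km+[S]₁) / [S]₁(Km+[S]₂).
= 6.25×(0.470+3.47) / (3.47×(0.470+6.25)) = 24.63/23.32 = 1.06.

1.06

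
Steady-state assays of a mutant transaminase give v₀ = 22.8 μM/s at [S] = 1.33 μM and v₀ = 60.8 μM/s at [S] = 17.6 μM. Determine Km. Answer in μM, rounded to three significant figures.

From v = Vmax[S]/(Km+[S]), each point gives Vmax = v(Km+[S])/[S].
Equating: 22.8(Km+1.33)/1.33 = 60.8(Km+17.6)/17.6.
17.14·Km + 22.8 = 3.455·Km + 60.8, so (17.14 − 3.455)·Km = 60.8 − 22.8.
Km = 38.00/13.69 = 2.78 μM; then Vmax = 22.8(2.78+1.33)/1.33 = 70.4 μM/s.

2.78 μM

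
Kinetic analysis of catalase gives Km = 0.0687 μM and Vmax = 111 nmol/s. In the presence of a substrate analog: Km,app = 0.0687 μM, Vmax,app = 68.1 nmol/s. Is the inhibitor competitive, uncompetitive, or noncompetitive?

noncompetitive

Vmax decreases (111 → 68.1 nmol/s) while Km is unchanged — pure noncompetitive inhibition.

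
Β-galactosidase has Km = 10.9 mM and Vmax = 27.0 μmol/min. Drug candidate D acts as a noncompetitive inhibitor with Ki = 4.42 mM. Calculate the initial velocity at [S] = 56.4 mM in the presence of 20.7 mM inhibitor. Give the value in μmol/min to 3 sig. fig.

3.98 μmol/min

With α = 1 + [I]/Ki = 1 + 20.7/4.42 = 5.683, the noncompetitive rate law is v = (Vmax/α)·[S] / (Km + [S]).
v = (27.0/5.683)×56.4 / (10.9 + 56.4) = 267.9/67.30 = 3.98 μmol/min.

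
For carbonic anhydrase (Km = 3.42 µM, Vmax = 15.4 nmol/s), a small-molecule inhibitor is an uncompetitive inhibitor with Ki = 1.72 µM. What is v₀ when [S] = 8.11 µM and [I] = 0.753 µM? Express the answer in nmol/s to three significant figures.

8.28 nmol/s

α = 1 + [I]/Ki = 1 + 0.753/1.72 = 1.438.
For an uncompetitive inhibitor, both parameters are divided by α, giving Vmax/α and Km/α: Km,app = 2.38 µM, Vmax,app = 10.7 nmol/s.
v = Vmax,app·[S]/(Km,app + [S]) = 10.7 × 8.11/(2.38 + 8.11) = 8.28 nmol/s.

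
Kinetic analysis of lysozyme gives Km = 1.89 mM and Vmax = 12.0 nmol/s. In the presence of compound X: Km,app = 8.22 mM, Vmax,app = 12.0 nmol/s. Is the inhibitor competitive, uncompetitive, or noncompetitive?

competitive

Km increases (1.89 → 8.22 mM) while Vmax is unchanged — the hallmark of competitive inhibition.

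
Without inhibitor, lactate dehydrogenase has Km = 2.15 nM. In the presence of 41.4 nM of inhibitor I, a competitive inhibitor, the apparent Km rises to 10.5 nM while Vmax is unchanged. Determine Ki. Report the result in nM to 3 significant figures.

Competitive: Km,app = α·Km with α = 1 + [I]/Ki.
α = Km,app/Km = 10.5/2.15 = 4.884.
Since α = 1 + [I]/Ki, [I]/Ki = 4.884 − 1 = 3.884 and Ki = 41.4/3.884 = 10.7 nM.

10.7 nM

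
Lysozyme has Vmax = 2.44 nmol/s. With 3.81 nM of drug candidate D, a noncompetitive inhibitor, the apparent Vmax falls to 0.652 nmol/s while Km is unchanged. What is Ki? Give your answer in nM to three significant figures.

1.39 nM

Noncompetitive: Vmax,app = Vmax/α with α = 1 + [I]/Ki.
α = Vmax/Vmax,app = 2.44/0.652 = 3.742.
Ki = [I]/(α − 1) = 3.81/2.742 = 1.39 nM.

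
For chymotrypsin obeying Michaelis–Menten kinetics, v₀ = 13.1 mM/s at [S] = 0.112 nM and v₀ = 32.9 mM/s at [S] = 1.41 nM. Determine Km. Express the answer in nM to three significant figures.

0.211 nM

From v = Vmax[S]/(Km+[S]), each point gives Vmax = v(Km+[S])/[S].
Equating: 13.1(Km+0.112)/0.112 = 32.9(Km+1.41)/1.41.
117.0·Km + 13.1 = 23.33·Km + 32.9, so (117.0 − 23.33)·Km = 32.9 − 13.1.
Km = 19.80/93.63 = 0.211 nM; then Vmax = 13.1(0.211+0.112)/0.112 = 37.8 mM/s.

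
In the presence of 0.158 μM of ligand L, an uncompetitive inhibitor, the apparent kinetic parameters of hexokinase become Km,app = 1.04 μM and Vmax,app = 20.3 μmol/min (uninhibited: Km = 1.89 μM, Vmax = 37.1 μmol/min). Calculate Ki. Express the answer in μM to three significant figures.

Uncompetitive: Vmax,app = Vmax/α (and Km,app = Km/α) with α = 1 + [I]/Ki.
α = Vmax/Vmax,app = 37.1/20.3 = 1.828.
Ki = [I]/(α − 1) = 0.158/0.8276 = 0.191 μM.

0.191 μM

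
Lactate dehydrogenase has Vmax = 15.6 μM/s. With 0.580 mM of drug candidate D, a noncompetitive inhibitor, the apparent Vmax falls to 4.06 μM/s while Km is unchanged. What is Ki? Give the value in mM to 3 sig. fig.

Noncompetitive: Vmax,app = Vmax/α with α = 1 + [I]/Ki.
α = Vmax/Vmax,app = 15.6/4.06 = 3.842.
Since α = 1 + [I]/Ki, [I]/Ki = 3.842 − 1 = 2.842 and Ki = 0.580/2.842 = 0.204 mM.

0.204 mM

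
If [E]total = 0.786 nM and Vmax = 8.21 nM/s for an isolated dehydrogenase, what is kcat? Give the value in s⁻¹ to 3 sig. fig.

10.4 s⁻¹

kcat = Vmax/[E]total = 8.21 nM/s / 0.786 nM = 10.4 s⁻¹.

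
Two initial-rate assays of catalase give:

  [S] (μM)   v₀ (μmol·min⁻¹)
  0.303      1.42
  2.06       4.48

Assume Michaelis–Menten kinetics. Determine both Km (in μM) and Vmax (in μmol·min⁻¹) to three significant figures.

Km = 1.22 μM; Vmax = 7.13 μmol·min⁻¹

From v = Vmax[S]/(Km+[S]), each point gives Vmax = v(Km+[S])/[S].
Equating: 1.42(Km+0.303)/0.303 = 4.48(Km+2.06)/2.06.
4.686·Km + 1.42 = 2.175·Km + 4.48, so (4.686 − 2.175)·Km = 4.48 − 1.42.
Km = 3.060/2.512 = 1.22 μM; then Vmax = 1.42(1.22+0.303)/0.303 = 7.13 μmol·min⁻¹.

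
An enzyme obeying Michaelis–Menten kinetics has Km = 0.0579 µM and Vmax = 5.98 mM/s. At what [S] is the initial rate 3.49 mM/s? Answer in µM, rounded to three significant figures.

Rearranging v = Vmax[S]/(Km+[S]) gives [S] = Km·v/(Vmax − v).
[S] = 0.0579 × 3.49 / (5.98 − 3.49) = 0.2021/2.490 = 0.0812 µM.

0.0812 µM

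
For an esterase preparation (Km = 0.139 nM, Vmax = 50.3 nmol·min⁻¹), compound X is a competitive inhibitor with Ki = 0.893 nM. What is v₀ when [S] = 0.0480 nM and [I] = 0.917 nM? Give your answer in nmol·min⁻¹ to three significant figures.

α = 1 + [I]/Ki = 1 + 0.917/0.893 = 2.027.
For a competitive inhibitor, Vmax is unchanged and the apparent Km becomes α·Km: Km,app = 0.282 nM, Vmax,app = 50.3 nmol·min⁻¹.
v = Vmax,app·[S]/(Km,app + [S]) = 50.3 × 0.0480/(0.282 + 0.0480) = 7.32 nmol·min⁻¹.

7.32 nmol·min⁻¹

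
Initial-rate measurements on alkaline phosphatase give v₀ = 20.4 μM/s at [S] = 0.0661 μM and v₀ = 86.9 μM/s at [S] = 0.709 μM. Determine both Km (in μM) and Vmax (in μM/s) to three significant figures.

Km = 0.357 μM; Vmax = 131 μM/s

From v = Vmax[S]/(Km+[S]), each point gives Vmax = v(Km+[S])/[S].
Equating: 20.4(Km+0.0661)/0.0661 = 86.9(Km+0.709)/0.709.
308.6·Km + 20.4 = 122.6·Km + 86.9, so (308.6 − 122.6)·Km = 86.9 − 20.4.
Km = 66.50/186.1 = 0.357 μM; then Vmax = 20.4(0.357+0.0661)/0.0661 = 131 μM/s.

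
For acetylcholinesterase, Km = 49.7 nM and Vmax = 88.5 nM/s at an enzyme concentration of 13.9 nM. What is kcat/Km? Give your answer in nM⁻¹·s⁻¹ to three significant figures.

0.128 nM⁻¹·s⁻¹

kcat = Vmax/[E]total = 88.5/13.9 = 6.37 s⁻¹.
kcat/Km = 6.37/49.7 = 0.128 nM⁻¹·s⁻¹.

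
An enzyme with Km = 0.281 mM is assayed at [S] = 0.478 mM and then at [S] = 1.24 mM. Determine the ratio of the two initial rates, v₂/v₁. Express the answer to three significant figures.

1.29

Since Vmax cancels, v₂/v₁ = [S]₂(Km+[S]₁) / [S]₁(Km+[S]₂).
= 1.24×(0.281+0.478) / (0.478×(0.281+1.24)) = 0.9412/0.7270 = 1.29.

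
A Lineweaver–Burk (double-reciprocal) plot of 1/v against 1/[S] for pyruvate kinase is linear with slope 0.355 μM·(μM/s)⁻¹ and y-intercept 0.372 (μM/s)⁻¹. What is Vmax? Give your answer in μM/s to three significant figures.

The y-intercept of a Lineweaver–Burk plot equals 1/Vmax, so Vmax = 1/0.372 = 2.69 μM/s.

2.69 μM/s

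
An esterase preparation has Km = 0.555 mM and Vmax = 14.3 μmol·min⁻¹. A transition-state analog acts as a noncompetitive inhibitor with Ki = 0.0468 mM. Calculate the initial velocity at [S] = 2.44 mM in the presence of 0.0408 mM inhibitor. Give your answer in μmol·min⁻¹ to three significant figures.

6.22 μmol·min⁻¹

α = 1 + [I]/Ki = 1 + 0.0408/0.0468 = 1.872.
For a noncompetitive inhibitor, Vmax is reduced to Vmax/α while Km is unchanged: Km,app = 0.555 mM, Vmax,app = 7.64 μmol·min⁻¹.
v = Vmax,app·[S]/(Km,app + [S]) = 7.64 × 2.44/(0.555 + 2.44) = 6.22 μmol·min⁻¹.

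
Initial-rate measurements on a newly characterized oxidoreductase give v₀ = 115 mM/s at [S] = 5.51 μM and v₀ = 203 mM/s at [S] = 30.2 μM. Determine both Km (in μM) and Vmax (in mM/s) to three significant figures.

In reciprocal form, 1/v = (Km/Vmax)·(1/[S]) + 1/Vmax. The two points give (1/[S], 1/v) = (0.1815, 0.008696) and (0.03311, 0.004926).
Slope = (0.008696 − 0.004926)/(0.1815 − 0.03311) = 0.02541; intercept = 0.008696 − 0.02541×0.1815 = 0.004085.
Vmax = 1/intercept = 245 mM/s; Km = slope × Vmax = 0.02541 × 245 = 6.22 μM.

Km = 6.22 μM; Vmax = 245 mM/s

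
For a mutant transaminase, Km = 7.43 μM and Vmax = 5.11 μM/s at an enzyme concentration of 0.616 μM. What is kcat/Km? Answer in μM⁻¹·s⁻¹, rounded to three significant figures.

1.12 μM⁻¹·s⁻¹

kcat = Vmax/[E]total = 5.11/0.616 = 8.30 s⁻¹.
kcat/Km = 8.30/7.43 = 1.12 μM⁻¹·s⁻¹.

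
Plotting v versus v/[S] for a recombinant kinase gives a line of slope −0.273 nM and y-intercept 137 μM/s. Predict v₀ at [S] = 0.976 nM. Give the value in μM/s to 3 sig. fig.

In the Eadie–Hofstee form v = Vmax − Km·(v/[S]), the slope is −Km and the intercept is Vmax, so Km = 0.273 nM and Vmax = 137 μM/s.
v = 137 × 0.976/(0.273 + 0.976) = 107 μM/s.

107 μM/s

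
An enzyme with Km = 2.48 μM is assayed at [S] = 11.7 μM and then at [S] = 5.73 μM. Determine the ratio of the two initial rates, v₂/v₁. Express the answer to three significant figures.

0.846

The fractional saturations are [S]/(Km+[S]) = 11.7/14.18 = 0.8251 and 5.73/8.210 = 0.6979.
v₂/v₁ is just their ratio: 0.6979/0.8251 = 0.846.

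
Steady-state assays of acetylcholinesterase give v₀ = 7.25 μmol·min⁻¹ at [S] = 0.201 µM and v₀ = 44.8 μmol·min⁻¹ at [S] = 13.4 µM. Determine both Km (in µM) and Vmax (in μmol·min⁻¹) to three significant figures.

Km = 1.15 µM; Vmax = 48.6 μmol·min⁻¹

From v = Vmax[S]/(Km+[S]), each point gives Vmax = v(Km+[S])/[S].
Equating: 7.25(Km+0.201)/0.201 = 44.8(Km+13.4)/13.4.
36.07·Km + 7.25 = 3.343·Km + 44.8, so (36.07 − 3.343)·Km = 44.8 − 7.25.
Km = 37.55/32.73 = 1.15 µM; then Vmax = 7.25(1.15+0.201)/0.201 = 48.6 μmol·min⁻¹.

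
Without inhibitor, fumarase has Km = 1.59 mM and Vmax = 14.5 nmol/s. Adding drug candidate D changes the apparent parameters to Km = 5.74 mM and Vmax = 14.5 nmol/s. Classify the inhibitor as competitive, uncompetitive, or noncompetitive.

Km increases (1.59 → 5.74 mM) while Vmax is unchanged — the hallmark of competitive inhibition.

competitive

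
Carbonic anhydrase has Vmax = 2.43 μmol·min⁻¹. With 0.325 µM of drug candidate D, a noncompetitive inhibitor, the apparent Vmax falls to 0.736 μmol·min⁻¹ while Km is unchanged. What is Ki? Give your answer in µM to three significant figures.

Noncompetitive: Vmax,app = Vmax/α with α = 1 + [I]/Ki.
α = Vmax/Vmax,app = 2.43/0.736 = 3.302.
Since α = 1 + [I]/Ki, [I]/Ki = 3.302 − 1 = 2.302 and Ki = 0.325/2.302 = 0.141 µM.

0.141 µM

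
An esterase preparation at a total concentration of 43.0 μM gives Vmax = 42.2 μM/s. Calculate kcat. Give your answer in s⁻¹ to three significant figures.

0.981 s⁻¹

kcat = Vmax/[E]total = 42.2 μM/s / 43.0 μM = 0.981 s⁻¹.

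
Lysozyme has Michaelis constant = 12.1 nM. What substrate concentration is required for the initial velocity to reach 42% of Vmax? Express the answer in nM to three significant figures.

8.76 nM

v/Vmax = [S]/(Km+[S]) = 0.42, so [S] = Km·0.42/(1 − 0.42) = 12.1 × 0.7241.
[S] = 8.76 nM.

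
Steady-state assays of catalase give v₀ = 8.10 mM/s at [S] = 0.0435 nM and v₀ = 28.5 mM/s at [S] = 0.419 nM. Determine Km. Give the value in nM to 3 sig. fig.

0.173 nM

In reciprocal form, 1/v = (Km/Vmax)·(1/[S]) + 1/Vmax. The two points give (1/[S], 1/v) = (22.99, 0.1235) and (2.387, 0.03509).
Slope = (0.1235 − 0.03509)/(22.99 − 2.387) = 0.004289; intercept = 0.1235 − 0.004289×22.99 = 0.02485.
Vmax = 1/intercept = 40.2 mM/s; Km = slope × Vmax = 0.004289 × 40.2 = 0.173 nM.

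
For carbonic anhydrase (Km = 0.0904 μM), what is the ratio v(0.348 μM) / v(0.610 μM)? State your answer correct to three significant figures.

The fractional saturations are [S]/(Km+[S]) = 0.610/0.7004 = 0.8709 and 0.348/0.4384 = 0.7938.
v₂/v₁ is just their ratio: 0.7938/0.8709 = 0.911.

0.911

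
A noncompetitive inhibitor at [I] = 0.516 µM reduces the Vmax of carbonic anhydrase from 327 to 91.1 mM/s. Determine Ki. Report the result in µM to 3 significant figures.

Noncompetitive: Vmax,app = Vmax/α with α = 1 + [I]/Ki.
α = Vmax/Vmax,app = 327/91.1 = 3.589.
Ki = [I]/(α − 1) = 0.516/2.589 = 0.199 µM.

0.199 µM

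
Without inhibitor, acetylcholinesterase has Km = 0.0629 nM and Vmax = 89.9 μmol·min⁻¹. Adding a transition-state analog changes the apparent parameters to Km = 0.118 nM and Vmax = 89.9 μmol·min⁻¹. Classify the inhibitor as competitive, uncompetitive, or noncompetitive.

Km increases (0.0629 → 0.118 nM) while Vmax is unchanged — the hallmark of competitive inhibition.

competitive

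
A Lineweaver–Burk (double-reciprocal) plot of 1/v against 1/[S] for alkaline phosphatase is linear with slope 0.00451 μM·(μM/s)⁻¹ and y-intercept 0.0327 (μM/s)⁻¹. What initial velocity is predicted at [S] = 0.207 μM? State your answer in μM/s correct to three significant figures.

The y-intercept is 1/Vmax, so Vmax = 1/0.0327 = 30.6 μM/s.
The slope is Km/Vmax, so Km = 0.00451 × 30.6 = 0.138 μM.
Then v = 30.6 × 0.207/(0.138 + 0.207) = 18.4 μM/s.

18.4 μM/s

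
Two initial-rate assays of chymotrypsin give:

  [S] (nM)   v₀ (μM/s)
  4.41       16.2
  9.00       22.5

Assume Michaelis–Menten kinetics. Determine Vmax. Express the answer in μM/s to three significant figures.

From v = Vmax[S]/(Km+[S]), each point gives Vmax = v(Km+[S])/[S].
Equating: 16.2(Km+4.41)/4.41 = 22.5(Km+9.00)/9.00.
3.673·Km + 16.2 = 2.500·Km + 22.5, so (3.673 − 2.500)·Km = 22.5 − 16.2.
Km = 6.300/1.173 = 5.37 nM; then Vmax = 16.2(5.37+4.41)/4.41 = 35.9 μM/s.

35.9 μM/s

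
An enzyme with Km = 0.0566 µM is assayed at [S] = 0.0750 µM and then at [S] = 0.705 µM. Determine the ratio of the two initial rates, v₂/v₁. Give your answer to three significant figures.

1.62

Since Vmax cancels, v₂/v₁ = [S]₂(Km+[S]₁) / [S]₁(Km+[S]₂).
= 0.705×(0.0566+0.0750) / (0.0750×(0.0566+0.705)) = 0.09278/0.05712 = 1.62.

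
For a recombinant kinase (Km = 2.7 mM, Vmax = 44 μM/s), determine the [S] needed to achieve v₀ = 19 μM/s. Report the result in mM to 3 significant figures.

Rearranging v = Vmax[S]/(Km+[S]) gives [S] = Km·v/(Vmax − v).
[S] = 2.7 × 19 / (44 − 19) = 51.30/25.00 = 2.05 mM.

2.05 mM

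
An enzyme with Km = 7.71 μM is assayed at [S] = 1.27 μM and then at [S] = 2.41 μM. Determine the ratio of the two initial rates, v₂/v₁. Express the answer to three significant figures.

The fractional saturations are [S]/(Km+[S]) = 1.27/8.980 = 0.1414 and 2.41/10.12 = 0.2381.
v₂/v₁ is just their ratio: 0.2381/0.1414 = 1.68.

1.68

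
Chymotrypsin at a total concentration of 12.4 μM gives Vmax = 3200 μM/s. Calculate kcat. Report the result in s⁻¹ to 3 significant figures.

kcat = Vmax/[E]total = 3200 μM/s / 12.4 μM = 258 s⁻¹.

258 s⁻¹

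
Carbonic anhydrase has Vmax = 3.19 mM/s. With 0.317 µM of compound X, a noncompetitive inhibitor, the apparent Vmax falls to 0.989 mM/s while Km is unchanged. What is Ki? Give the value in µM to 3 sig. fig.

0.142 µM

Noncompetitive: Vmax,app = Vmax/α with α = 1 + [I]/Ki.
α = Vmax/Vmax,app = 3.19/0.989 = 3.225.
Ki = [I]/(α − 1) = 0.317/2.225 = 0.142 µM.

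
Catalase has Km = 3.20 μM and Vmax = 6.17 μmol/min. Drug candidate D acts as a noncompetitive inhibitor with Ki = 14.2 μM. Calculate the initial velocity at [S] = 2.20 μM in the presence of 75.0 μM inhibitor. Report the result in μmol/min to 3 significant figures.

0.400 μmol/min

α = 1 + [I]/Ki = 1 + 75.0/14.2 = 6.282.
For a noncompetitive inhibitor, Vmax is reduced to Vmax/α while Km is unchanged: Km,app = 3.20 μM, Vmax,app = 0.982 μmol/min.
v = Vmax,app·[S]/(Km,app + [S]) = 0.982 × 2.20/(3.20 + 2.20) = 0.400 μmol/min.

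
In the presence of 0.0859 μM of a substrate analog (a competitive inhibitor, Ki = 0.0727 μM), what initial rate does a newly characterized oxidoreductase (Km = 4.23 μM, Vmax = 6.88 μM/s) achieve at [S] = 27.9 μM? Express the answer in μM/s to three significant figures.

α = 1 + [I]/Ki = 1 + 0.0859/0.0727 = 2.182.
For a competitive inhibitor, Vmax is unchanged and the apparent Km becomes α·Km: Km,app = 9.23 μM, Vmax,app = 6.88 μM/s.
v = Vmax,app·[S]/(Km,app + [S]) = 6.88 × 27.9/(9.23 + 27.9) = 5.17 μM/s.

5.17 μM/s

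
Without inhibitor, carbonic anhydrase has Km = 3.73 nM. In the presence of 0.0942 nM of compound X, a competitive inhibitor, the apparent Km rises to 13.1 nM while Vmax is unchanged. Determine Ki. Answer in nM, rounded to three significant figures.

0.0375 nM

Competitive: Km,app = α·Km with α = 1 + [I]/Ki.
α = Km,app/Km = 13.1/3.73 = 3.512.
Since α = 1 + [I]/Ki, [I]/Ki = 3.512 − 1 = 2.512 and Ki = 0.0942/2.512 = 0.0375 nM.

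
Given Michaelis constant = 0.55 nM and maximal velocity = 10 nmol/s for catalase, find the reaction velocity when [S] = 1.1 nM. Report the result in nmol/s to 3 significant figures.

6.67 nmol/s

v = Vmax·[S]/(Km + [S]) = 10 × 1.1 / (0.55 + 1.1)
  = 11.00 / 1.650 = 6.67 nmol/s.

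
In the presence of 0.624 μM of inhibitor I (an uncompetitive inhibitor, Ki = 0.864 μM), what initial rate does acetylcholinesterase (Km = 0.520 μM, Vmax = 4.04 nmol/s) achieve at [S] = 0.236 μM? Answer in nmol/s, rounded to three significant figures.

1.03 nmol/s

α = 1 + [I]/Ki = 1 + 0.624/0.864 = 1.722.
For an uncompetitive inhibitor, both parameters are divided by α, giving Vmax/α and Km/α: Km,app = 0.302 μM, Vmax,app = 2.35 nmol/s.
v = Vmax,app·[S]/(Km,app + [S]) = 2.35 × 0.236/(0.302 + 0.236) = 1.03 nmol/s.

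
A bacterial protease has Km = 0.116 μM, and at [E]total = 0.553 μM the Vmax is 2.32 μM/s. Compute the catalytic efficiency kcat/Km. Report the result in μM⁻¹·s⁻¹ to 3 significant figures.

kcat = Vmax/[E]total = 2.32/0.553 = 4.20 s⁻¹.
kcat/Km = 4.20/0.116 = 36.2 μM⁻¹·s⁻¹.

36.2 μM⁻¹·s⁻¹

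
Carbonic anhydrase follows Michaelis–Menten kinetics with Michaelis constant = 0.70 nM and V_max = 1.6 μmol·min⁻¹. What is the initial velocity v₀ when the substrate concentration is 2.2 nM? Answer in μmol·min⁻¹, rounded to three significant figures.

1.21 μmol·min⁻¹

[S]/(Km+[S]) = 2.2/2.900 = 0.7586, the fractional saturation.
v = 0.7586 × Vmax = 0.7586 × 1.6 = 1.21 μmol·min⁻¹.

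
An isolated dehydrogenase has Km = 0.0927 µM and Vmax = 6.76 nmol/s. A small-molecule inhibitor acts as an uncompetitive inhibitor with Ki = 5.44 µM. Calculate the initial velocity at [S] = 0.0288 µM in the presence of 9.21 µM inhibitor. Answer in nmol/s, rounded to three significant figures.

With α = 1 + [I]/Ki = 1 + 9.21/5.44 = 2.693, the uncompetitive rate law is v = (Vmax/α)·[S] / (Km/α + [S]).
v = (6.76/2.693)×0.0288 / (0.0927/2.693 + 0.0288) = 0.07229/0.06322 = 1.14 nmol/s.

1.14 nmol/s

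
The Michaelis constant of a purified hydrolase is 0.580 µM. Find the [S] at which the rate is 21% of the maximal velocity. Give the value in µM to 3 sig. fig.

0.154 µM

v/Vmax = [S]/(Km+[S]) = 0.21, so [S] = Km·0.21/(1 − 0.21) = 0.580 × 0.2658.
[S] = 0.154 µM.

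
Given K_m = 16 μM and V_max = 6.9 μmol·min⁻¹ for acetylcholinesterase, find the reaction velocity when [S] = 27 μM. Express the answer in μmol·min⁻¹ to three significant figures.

4.33 μmol·min⁻¹

[S]/(Km+[S]) = 27/43.00 = 0.6279, the fractional saturation.
v = 0.6279 × Vmax = 0.6279 × 6.9 = 4.33 μmol·min⁻¹.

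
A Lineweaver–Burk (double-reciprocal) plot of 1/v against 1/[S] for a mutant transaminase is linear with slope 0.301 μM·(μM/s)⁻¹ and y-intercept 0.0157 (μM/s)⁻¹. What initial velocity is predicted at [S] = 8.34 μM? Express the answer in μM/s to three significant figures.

The y-intercept is 1/Vmax, so Vmax = 1/0.0157 = 63.7 μM/s.
The slope is Km/Vmax, so Km = 0.301 × 63.7 = 19.2 μM.
Then v = 63.7 × 8.34/(19.2 + 8.34) = 19.3 μM/s.

19.3 μM/s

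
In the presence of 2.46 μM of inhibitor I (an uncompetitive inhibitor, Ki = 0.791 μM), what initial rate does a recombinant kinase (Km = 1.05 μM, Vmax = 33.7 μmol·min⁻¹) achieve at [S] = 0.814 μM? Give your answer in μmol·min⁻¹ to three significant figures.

6.24 μmol·min⁻¹

α = 1 + [I]/Ki = 1 + 2.46/0.791 = 4.110.
For an uncompetitive inhibitor, both parameters are divided by α, giving Vmax/α and Km/α: Km,app = 0.255 μM, Vmax,app = 8.20 μmol·min⁻¹.
v = Vmax,app·[S]/(Km,app + [S]) = 8.20 × 0.814/(0.255 + 0.814) = 6.24 μmol·min⁻¹.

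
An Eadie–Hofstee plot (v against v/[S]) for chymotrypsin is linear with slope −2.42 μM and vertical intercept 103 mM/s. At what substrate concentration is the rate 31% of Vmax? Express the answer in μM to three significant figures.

1.09 μM

The Eadie–Hofstee slope gives Km = 2.42 μM (slope = −Km).
v/Vmax = [S]/(Km+[S]) = 0.31 ⇒ [S] = Km·0.31/(1−0.31) = 2.42 × 0.4493 = 1.09 μM.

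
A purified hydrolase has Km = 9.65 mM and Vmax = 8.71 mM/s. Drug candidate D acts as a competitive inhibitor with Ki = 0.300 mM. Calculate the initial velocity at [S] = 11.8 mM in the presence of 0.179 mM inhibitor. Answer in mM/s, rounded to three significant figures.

3.78 mM/s

α = 1 + [I]/Ki = 1 + 0.179/0.300 = 1.597.
For a competitive inhibitor, Vmax is unchanged and the apparent Km becomes α·Km: Km,app = 15.4 mM, Vmax,app = 8.71 mM/s.
v = Vmax,app·[S]/(Km,app + [S]) = 8.71 × 11.8/(15.4 + 11.8) = 3.78 mM/s.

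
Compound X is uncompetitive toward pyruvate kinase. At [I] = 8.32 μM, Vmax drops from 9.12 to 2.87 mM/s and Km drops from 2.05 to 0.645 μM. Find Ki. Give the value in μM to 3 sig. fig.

Uncompetitive: Vmax,app = Vmax/α (and Km,app = Km/α) with α = 1 + [I]/Ki.
α = Vmax/Vmax,app = 9.12/2.87 = 3.178.
Since α = 1 + [I]/Ki, [I]/Ki = 3.178 − 1 = 2.178 and Ki = 8.32/2.178 = 3.82 μM.

3.82 μM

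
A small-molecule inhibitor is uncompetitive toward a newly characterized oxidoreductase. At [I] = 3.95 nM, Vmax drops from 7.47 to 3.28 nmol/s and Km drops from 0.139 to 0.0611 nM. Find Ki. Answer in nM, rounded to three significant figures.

Uncompetitive: Vmax,app = Vmax/α (and Km,app = Km/α) with α = 1 + [I]/Ki.
α = Vmax/Vmax,app = 7.47/3.28 = 2.277.
Since α = 1 + [I]/Ki, [I]/Ki = 2.277 − 1 = 1.277 and Ki = 3.95/1.277 = 3.09 nM.

3.09 nM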